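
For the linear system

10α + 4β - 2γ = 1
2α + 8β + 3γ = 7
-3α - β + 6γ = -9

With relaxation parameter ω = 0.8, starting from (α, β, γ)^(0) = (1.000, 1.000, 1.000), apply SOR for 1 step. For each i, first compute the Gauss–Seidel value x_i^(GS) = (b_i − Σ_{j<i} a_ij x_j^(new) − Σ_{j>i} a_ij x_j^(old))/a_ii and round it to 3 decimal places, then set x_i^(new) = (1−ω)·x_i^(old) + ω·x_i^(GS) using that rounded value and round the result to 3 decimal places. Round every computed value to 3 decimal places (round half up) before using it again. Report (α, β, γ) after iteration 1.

(0.120, 0.576, -0.875)

Iteration 1:
  α: GS value = (1 - (4)·1.000 - (-2)·1.000) / (10) = -0.100;  α ← (1−ω)·1.000 + ω·-0.100 = 0.120
  β: GS value = (7 - (2)·0.120 - (3)·1.000) / (8) = 0.470;  β ← (1−ω)·1.000 + ω·0.470 = 0.576
  γ: GS value = (-9 - (-3)·0.120 - (-1)·0.576) / (6) = -1.344;  γ ← (1−ω)·1.000 + ω·-1.344 = -0.875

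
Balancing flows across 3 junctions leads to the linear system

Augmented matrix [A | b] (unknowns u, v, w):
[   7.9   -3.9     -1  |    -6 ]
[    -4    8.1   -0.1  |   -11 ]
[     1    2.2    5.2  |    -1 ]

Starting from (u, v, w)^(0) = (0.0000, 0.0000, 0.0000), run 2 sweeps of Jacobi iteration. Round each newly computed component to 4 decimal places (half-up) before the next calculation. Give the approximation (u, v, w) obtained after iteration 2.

(-1.4542, -1.7355, 0.5283)

Iteration 1:
  u = (-6 - (-3.9)·0.0000 - (-1)·0.0000) / (7.9) = -0.7595
  v = (-11 - (-4)·0.0000 - (-0.1)·0.0000) / (8.1) = -1.3580
  w = (-1 - (1)·0.0000 - (2.2)·0.0000) / (5.2) = -0.1923
Iteration 2:
  u = (-6 - (-3.9)·-1.3580 - (-1)·-0.1923) / (7.9) = -1.4542
  v = (-11 - (-4)·-0.7595 - (-0.1)·-0.1923) / (8.1) = -1.7355
  w = (-1 - (1)·-0.7595 - (2.2)·-1.3580) / (5.2) = 0.5283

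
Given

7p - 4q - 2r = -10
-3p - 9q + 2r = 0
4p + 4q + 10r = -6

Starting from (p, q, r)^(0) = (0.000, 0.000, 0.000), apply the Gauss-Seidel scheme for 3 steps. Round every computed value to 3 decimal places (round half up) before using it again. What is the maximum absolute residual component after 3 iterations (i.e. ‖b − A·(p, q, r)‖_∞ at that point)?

0.117

Iteration 1:
  p = (-10 - (-4)·0.000 - (-2)·0.000) / (7) = -1.429
  q = (0 - (-3)·-1.429 - (2)·0.000) / (-9) = 0.476
  r = (-6 - (4)·-1.429 - (4)·0.476) / (10) = -0.219
Iteration 2:
  p = (-10 - (-4)·0.476 - (-2)·-0.219) / (7) = -1.219
  q = (0 - (-3)·-1.219 - (2)·-0.219) / (-9) = 0.358
  r = (-6 - (4)·-1.219 - (4)·0.358) / (10) = -0.256
Iteration 3:
  p = (-10 - (-4)·0.358 - (-2)·-0.256) / (7) = -1.297
  q = (0 - (-3)·-1.297 - (2)·-0.256) / (-9) = 0.375
  r = (-6 - (4)·-1.297 - (4)·0.375) / (10) = -0.231
Residual b − A·x = (0.117, -0.054, -0.002); ∞-norm = 0.117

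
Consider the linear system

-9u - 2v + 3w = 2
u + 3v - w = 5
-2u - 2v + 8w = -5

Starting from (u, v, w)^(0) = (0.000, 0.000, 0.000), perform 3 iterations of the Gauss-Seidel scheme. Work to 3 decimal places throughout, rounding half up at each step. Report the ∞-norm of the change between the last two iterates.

0.049

Iteration 1:
  u = (2 - (-2)·0.000 - (3)·0.000) / (-9) = -0.222
  v = (5 - (1)·-0.222 - (-1)·0.000) / (3) = 1.741
  w = (-5 - (-2)·-0.222 - (-2)·1.741) / (8) = -0.245
Iteration 2:
  u = (2 - (-2)·1.741 - (3)·-0.245) / (-9) = -0.691
  v = (5 - (1)·-0.691 - (-1)·-0.245) / (3) = 1.815
  w = (-5 - (-2)·-0.691 - (-2)·1.815) / (8) = -0.344
Iteration 3:
  u = (2 - (-2)·1.815 - (3)·-0.344) / (-9) = -0.740
  v = (5 - (1)·-0.740 - (-1)·-0.344) / (3) = 1.799
  w = (-5 - (-2)·-0.740 - (-2)·1.799) / (8) = -0.360
Change: (-0.049, -0.016, -0.016) → max |·| = 0.049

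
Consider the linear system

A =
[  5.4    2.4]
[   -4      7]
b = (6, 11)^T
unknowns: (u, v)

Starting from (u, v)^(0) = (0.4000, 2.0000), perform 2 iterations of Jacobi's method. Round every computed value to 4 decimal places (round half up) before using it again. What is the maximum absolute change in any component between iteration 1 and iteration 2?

0.1016

Iteration 1:
  u = (6 - (2.4)·2.0000) / (5.4) = 0.2222
  v = (11 - (-4)·0.4000) / (7) = 1.8000
Iteration 2:
  u = (6 - (2.4)·1.8000) / (5.4) = 0.3111
  v = (11 - (-4)·0.2222) / (7) = 1.6984
Change: (0.0889, -0.1016) → max |·| = 0.1016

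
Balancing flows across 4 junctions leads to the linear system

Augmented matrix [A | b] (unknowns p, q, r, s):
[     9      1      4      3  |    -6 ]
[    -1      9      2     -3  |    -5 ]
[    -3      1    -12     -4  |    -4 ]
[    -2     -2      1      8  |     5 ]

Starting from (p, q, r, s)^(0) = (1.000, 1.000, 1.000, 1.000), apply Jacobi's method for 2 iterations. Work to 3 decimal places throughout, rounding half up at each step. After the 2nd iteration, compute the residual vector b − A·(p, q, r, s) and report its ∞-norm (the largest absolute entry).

Iteration 1:
  p = (-6 - (1)·1.000 - (4)·1.000 - (3)·1.000) / (9) = -1.556
  q = (-5 - (-1)·1.000 - (2)·1.000 - (-3)·1.000) / (9) = -0.333
  r = (-4 - (-3)·1.000 - (1)·1.000 - (-4)·1.000) / (-12) = -0.167
  s = (5 - (-2)·1.000 - (-2)·1.000 - (1)·1.000) / (8) = 1.000
Iteration 2:
  p = (-6 - (1)·-0.333 - (4)·-0.167 - (3)·1.000) / (9) = -0.889
  q = (-5 - (-1)·-1.556 - (2)·-0.167 - (-3)·1.000) / (9) = -0.358
  r = (-4 - (-3)·-1.556 - (1)·-0.333 - (-4)·1.000) / (-12) = 0.361
  s = (5 - (-2)·-1.556 - (-2)·-0.333 - (1)·-0.167) / (8) = 0.174
Residual b − A·x = (0.393, -2.867, -1.281, 0.753); ∞-norm = 2.867

2.867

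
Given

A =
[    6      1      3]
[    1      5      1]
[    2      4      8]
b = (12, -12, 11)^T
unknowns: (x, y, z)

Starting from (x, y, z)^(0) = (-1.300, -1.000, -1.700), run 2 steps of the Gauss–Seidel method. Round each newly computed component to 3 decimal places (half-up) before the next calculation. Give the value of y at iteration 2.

-3.084

Iteration 1:
  x = (12 - (1)·-1.000 - (3)·-1.700) / (6) = 3.017
  y = (-12 - (1)·3.017 - (1)·-1.700) / (5) = -2.663
  z = (11 - (2)·3.017 - (4)·-2.663) / (8) = 1.952
Iteration 2:
  x = (12 - (1)·-2.663 - (3)·1.952) / (6) = 1.468
  y = (-12 - (1)·1.468 - (1)·1.952) / (5) = -3.084
  z = (11 - (2)·1.468 - (4)·-3.084) / (8) = 2.550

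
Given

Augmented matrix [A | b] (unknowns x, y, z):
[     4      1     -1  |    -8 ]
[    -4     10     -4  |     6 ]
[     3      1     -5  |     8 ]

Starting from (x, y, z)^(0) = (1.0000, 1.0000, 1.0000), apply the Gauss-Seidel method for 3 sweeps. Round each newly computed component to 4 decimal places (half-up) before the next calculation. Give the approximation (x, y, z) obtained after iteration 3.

(-2.4910, -1.8220, -3.4590)

Iteration 1:
  x = (-8 - (1)·1.0000 - (-1)·1.0000) / (4) = -2.0000
  y = (6 - (-4)·-2.0000 - (-4)·1.0000) / (10) = 0.2000
  z = (8 - (3)·-2.0000 - (1)·0.2000) / (-5) = -2.7600
Iteration 2:
  x = (-8 - (1)·0.2000 - (-1)·-2.7600) / (4) = -2.7400
  y = (6 - (-4)·-2.7400 - (-4)·-2.7600) / (10) = -1.6000
  z = (8 - (3)·-2.7400 - (1)·-1.6000) / (-5) = -3.5640
Iteration 3:
  x = (-8 - (1)·-1.6000 - (-1)·-3.5640) / (4) = -2.4910
  y = (6 - (-4)·-2.4910 - (-4)·-3.5640) / (10) = -1.8220
  z = (8 - (3)·-2.4910 - (1)·-1.8220) / (-5) = -3.4590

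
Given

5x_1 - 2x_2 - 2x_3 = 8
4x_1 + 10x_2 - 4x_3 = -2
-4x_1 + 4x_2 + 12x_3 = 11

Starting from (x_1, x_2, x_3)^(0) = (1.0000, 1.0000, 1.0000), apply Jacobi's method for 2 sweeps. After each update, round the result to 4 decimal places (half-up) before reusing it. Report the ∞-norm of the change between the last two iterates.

0.8666

Iteration 1:
  x_1 = (8 - (-2)·1.0000 - (-2)·1.0000) / (5) = 2.4000
  x_2 = (-2 - (4)·1.0000 - (-4)·1.0000) / (10) = -0.2000
  x_3 = (11 - (-4)·1.0000 - (4)·1.0000) / (12) = 0.9167
Iteration 2:
  x_1 = (8 - (-2)·-0.2000 - (-2)·0.9167) / (5) = 1.8867
  x_2 = (-2 - (4)·2.4000 - (-4)·0.9167) / (10) = -0.7933
  x_3 = (11 - (-4)·2.4000 - (4)·-0.2000) / (12) = 1.7833
Change: (-0.5133, -0.5933, 0.8666) → max |·| = 0.8666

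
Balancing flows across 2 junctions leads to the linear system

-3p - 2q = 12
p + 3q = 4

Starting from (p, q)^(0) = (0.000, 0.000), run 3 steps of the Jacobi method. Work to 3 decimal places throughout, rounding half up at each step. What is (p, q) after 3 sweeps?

Iteration 1:
  p = (12 - (-2)·0.000) / (-3) = -4.000
  q = (4 - (1)·0.000) / (3) = 1.333
Iteration 2:
  p = (12 - (-2)·1.333) / (-3) = -4.889
  q = (4 - (1)·-4.000) / (3) = 2.667
Iteration 3:
  p = (12 - (-2)·2.667) / (-3) = -5.778
  q = (4 - (1)·-4.889) / (3) = 2.963

(-5.778, 2.963)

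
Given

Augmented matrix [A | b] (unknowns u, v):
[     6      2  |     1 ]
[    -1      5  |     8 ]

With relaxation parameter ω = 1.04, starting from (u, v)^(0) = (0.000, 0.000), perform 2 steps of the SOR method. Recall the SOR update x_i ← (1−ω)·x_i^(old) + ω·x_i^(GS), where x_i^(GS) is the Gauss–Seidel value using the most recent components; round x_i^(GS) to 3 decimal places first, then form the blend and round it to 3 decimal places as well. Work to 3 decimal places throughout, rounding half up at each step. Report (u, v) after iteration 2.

Iteration 1:
  u: GS value = (1 - (2)·0.000) / (6) = 0.167;  u ← (1−ω)·0.000 + ω·0.167 = 0.174
  v: GS value = (8 - (-1)·0.174) / (5) = 1.635;  v ← (1−ω)·0.000 + ω·1.635 = 1.700
Iteration 2:
  u: GS value = (1 - (2)·1.700) / (6) = -0.400;  u ← (1−ω)·0.174 + ω·-0.400 = -0.423
  v: GS value = (8 - (-1)·-0.423) / (5) = 1.515;  v ← (1−ω)·1.700 + ω·1.515 = 1.508

(-0.423, 1.508)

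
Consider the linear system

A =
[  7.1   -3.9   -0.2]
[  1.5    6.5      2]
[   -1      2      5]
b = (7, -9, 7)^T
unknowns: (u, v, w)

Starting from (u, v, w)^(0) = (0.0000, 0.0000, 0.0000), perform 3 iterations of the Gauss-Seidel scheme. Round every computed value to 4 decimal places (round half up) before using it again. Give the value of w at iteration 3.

Iteration 1:
  u = (7 - (-3.9)·0.0000 - (-0.2)·0.0000) / (7.1) = 0.9859
  v = (-9 - (1.5)·0.9859 - (2)·0.0000) / (6.5) = -1.6121
  w = (7 - (-1)·0.9859 - (2)·-1.6121) / (5) = 2.2420
Iteration 2:
  u = (7 - (-3.9)·-1.6121 - (-0.2)·2.2420) / (7.1) = 0.1636
  v = (-9 - (1.5)·0.1636 - (2)·2.2420) / (6.5) = -2.1122
  w = (7 - (-1)·0.1636 - (2)·-2.1122) / (5) = 2.2776
Iteration 3:
  u = (7 - (-3.9)·-2.1122 - (-0.2)·2.2776) / (7.1) = -0.1101
  v = (-9 - (1.5)·-0.1101 - (2)·2.2776) / (6.5) = -2.0600
  w = (7 - (-1)·-0.1101 - (2)·-2.0600) / (5) = 2.2020

2.2020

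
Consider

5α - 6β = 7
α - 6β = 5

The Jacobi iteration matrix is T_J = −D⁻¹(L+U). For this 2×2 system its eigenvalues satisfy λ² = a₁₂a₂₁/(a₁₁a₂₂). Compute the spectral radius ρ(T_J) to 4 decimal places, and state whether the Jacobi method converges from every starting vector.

0.4472

a₁₂a₂₁/(a₁₁a₂₂) = (-6)·(1) / ((5)·(-6)) = 0.200000
ρ = √|0.200000| = √0.200000 = 0.4472
ρ < 1, so Jacobi converges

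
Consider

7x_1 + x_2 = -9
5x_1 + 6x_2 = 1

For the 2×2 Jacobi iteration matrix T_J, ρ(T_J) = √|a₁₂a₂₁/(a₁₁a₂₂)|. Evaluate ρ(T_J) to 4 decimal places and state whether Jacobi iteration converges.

a₁₂a₂₁/(a₁₁a₂₂) = (1)·(5) / ((7)·(6)) = 0.119048
ρ = √|0.119048| = √0.119048 = 0.3450
ρ < 1, so Jacobi converges

0.3450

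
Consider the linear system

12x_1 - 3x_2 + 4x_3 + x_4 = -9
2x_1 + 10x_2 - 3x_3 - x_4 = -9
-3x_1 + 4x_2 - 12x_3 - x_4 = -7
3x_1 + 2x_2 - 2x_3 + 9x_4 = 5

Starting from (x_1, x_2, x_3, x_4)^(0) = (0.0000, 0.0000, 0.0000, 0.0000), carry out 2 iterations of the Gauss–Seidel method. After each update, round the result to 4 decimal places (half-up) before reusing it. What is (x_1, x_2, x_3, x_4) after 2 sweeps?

Iteration 1:
  x_1 = (-9 - (-3)·0.0000 - (4)·0.0000 - (1)·0.0000) / (12) = -0.7500
  x_2 = (-9 - (2)·-0.7500 - (-3)·0.0000 - (-1)·0.0000) / (10) = -0.7500
  x_3 = (-7 - (-3)·-0.7500 - (4)·-0.7500 - (-1)·0.0000) / (-12) = 0.5208
  x_4 = (5 - (3)·-0.7500 - (2)·-0.7500 - (-2)·0.5208) / (9) = 1.0880
Iteration 2:
  x_1 = (-9 - (-3)·-0.7500 - (4)·0.5208 - (1)·1.0880) / (12) = -1.2018
  x_2 = (-9 - (2)·-1.2018 - (-3)·0.5208 - (-1)·1.0880) / (10) = -0.3946
  x_3 = (-7 - (-3)·-1.2018 - (4)·-0.3946 - (-1)·1.0880) / (-12) = 0.6616
  x_4 = (5 - (3)·-1.2018 - (2)·-0.3946 - (-2)·0.6616) / (9) = 1.1909

(-1.2018, -0.3946, 0.6616, 1.1909)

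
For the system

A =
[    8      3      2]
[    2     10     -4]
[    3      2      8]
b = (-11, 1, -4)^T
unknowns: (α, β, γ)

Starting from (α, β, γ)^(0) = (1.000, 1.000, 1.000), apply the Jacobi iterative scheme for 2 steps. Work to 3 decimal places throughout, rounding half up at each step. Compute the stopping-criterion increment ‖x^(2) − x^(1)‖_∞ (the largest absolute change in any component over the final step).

Iteration 1:
  α = (-11 - (3)·1.000 - (2)·1.000) / (8) = -2.000
  β = (1 - (2)·1.000 - (-4)·1.000) / (10) = 0.300
  γ = (-4 - (3)·1.000 - (2)·1.000) / (8) = -1.125
Iteration 2:
  α = (-11 - (3)·0.300 - (2)·-1.125) / (8) = -1.206
  β = (1 - (2)·-2.000 - (-4)·-1.125) / (10) = 0.050
  γ = (-4 - (3)·-2.000 - (2)·0.300) / (8) = 0.175
Change: (0.794, -0.250, 1.300) → max |·| = 1.300

1.300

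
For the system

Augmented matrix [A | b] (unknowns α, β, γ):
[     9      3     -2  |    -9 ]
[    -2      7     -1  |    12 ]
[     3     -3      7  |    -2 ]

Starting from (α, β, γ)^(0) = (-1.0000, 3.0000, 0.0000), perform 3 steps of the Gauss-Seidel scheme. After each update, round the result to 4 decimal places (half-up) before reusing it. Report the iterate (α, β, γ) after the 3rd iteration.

Iteration 1:
  α = (-9 - (3)·3.0000 - (-2)·0.0000) / (9) = -2.0000
  β = (12 - (-2)·-2.0000 - (-1)·0.0000) / (7) = 1.1429
  γ = (-2 - (3)·-2.0000 - (-3)·1.1429) / (7) = 1.0612
Iteration 2:
  α = (-9 - (3)·1.1429 - (-2)·1.0612) / (9) = -1.1451
  β = (12 - (-2)·-1.1451 - (-1)·1.0612) / (7) = 1.5387
  γ = (-2 - (3)·-1.1451 - (-3)·1.5387) / (7) = 0.8645
Iteration 3:
  α = (-9 - (3)·1.5387 - (-2)·0.8645) / (9) = -1.3208
  β = (12 - (-2)·-1.3208 - (-1)·0.8645) / (7) = 1.4604
  γ = (-2 - (3)·-1.3208 - (-3)·1.4604) / (7) = 0.9062

(-1.3208, 1.4604, 0.9062)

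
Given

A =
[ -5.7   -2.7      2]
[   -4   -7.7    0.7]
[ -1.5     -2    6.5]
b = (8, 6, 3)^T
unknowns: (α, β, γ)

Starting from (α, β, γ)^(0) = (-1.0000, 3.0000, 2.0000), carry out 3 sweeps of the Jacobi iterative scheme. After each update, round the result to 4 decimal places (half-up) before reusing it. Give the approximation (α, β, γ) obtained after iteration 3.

(-1.6248, -0.2843, 0.3714)

Iteration 1:
  α = (8 - (-2.7)·3.0000 - (2)·2.0000) / (-5.7) = -2.1228
  β = (6 - (-4)·-1.0000 - (0.7)·2.0000) / (-7.7) = -0.0779
  γ = (3 - (-1.5)·-1.0000 - (-2)·3.0000) / (6.5) = 1.1538
Iteration 2:
  α = (8 - (-2.7)·-0.0779 - (2)·1.1538) / (-5.7) = -0.9618
  β = (6 - (-4)·-2.1228 - (0.7)·1.1538) / (-7.7) = 0.4284
  γ = (3 - (-1.5)·-2.1228 - (-2)·-0.0779) / (6.5) = -0.0523
Iteration 3:
  α = (8 - (-2.7)·0.4284 - (2)·-0.0523) / (-5.7) = -1.6248
  β = (6 - (-4)·-0.9618 - (0.7)·-0.0523) / (-7.7) = -0.2843
  γ = (3 - (-1.5)·-0.9618 - (-2)·0.4284) / (6.5) = 0.3714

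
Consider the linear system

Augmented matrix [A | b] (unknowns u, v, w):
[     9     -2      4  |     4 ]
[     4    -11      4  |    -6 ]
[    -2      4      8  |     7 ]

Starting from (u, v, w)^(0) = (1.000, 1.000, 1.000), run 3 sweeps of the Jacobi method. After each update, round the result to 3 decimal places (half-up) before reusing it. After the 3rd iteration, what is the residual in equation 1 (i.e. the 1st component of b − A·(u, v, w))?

Iteration 1:
  u = (4 - (-2)·1.000 - (4)·1.000) / (9) = 0.222
  v = (-6 - (4)·1.000 - (4)·1.000) / (-11) = 1.273
  w = (7 - (-2)·1.000 - (4)·1.000) / (8) = 0.625
Iteration 2:
  u = (4 - (-2)·1.273 - (4)·0.625) / (9) = 0.450
  v = (-6 - (4)·0.222 - (4)·0.625) / (-11) = 0.853
  w = (7 - (-2)·0.222 - (4)·1.273) / (8) = 0.294
Iteration 3:
  u = (4 - (-2)·0.853 - (4)·0.294) / (9) = 0.503
  v = (-6 - (4)·0.450 - (4)·0.294) / (-11) = 0.816
  w = (7 - (-2)·0.450 - (4)·0.853) / (8) = 0.561
Residual b − A·x = (-1.139, -1.280, 0.254)

-1.139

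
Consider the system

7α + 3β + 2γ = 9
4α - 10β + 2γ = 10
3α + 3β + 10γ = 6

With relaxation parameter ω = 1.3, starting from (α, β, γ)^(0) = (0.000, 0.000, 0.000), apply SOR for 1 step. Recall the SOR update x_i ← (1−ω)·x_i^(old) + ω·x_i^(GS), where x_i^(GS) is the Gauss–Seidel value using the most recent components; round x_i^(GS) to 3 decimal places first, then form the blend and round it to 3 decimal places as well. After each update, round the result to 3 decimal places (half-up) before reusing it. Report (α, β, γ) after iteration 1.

Iteration 1:
  α: GS value = (9 - (3)·0.000 - (2)·0.000) / (7) = 1.286;  α ← (1−ω)·0.000 + ω·1.286 = 1.672
  β: GS value = (10 - (4)·1.672 - (2)·0.000) / (-10) = -0.331;  β ← (1−ω)·0.000 + ω·-0.331 = -0.430
  γ: GS value = (6 - (3)·1.672 - (3)·-0.430) / (10) = 0.227;  γ ← (1−ω)·0.000 + ω·0.227 = 0.295

(1.672, -0.430, 0.295)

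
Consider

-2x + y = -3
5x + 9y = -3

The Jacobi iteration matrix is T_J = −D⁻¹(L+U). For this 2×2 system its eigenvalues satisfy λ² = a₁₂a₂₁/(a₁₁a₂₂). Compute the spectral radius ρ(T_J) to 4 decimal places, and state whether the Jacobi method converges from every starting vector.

0.5270

a₁₂a₂₁/(a₁₁a₂₂) = (1)·(5) / ((-2)·(9)) = -0.277778
ρ = √|-0.277778| = √0.277778 = 0.5270
ρ < 1, so Jacobi converges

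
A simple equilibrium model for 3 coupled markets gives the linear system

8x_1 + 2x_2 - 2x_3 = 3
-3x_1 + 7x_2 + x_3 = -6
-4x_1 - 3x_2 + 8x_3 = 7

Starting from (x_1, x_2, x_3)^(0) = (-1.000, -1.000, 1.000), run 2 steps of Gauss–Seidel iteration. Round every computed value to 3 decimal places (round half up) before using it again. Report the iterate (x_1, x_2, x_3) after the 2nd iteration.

Iteration 1:
  x_1 = (3 - (2)·-1.000 - (-2)·1.000) / (8) = 0.875
  x_2 = (-6 - (-3)·0.875 - (1)·1.000) / (7) = -0.625
  x_3 = (7 - (-4)·0.875 - (-3)·-0.625) / (8) = 1.078
Iteration 2:
  x_1 = (3 - (2)·-0.625 - (-2)·1.078) / (8) = 0.801
  x_2 = (-6 - (-3)·0.801 - (1)·1.078) / (7) = -0.668
  x_3 = (7 - (-4)·0.801 - (-3)·-0.668) / (8) = 1.025

(0.801, -0.668, 1.025)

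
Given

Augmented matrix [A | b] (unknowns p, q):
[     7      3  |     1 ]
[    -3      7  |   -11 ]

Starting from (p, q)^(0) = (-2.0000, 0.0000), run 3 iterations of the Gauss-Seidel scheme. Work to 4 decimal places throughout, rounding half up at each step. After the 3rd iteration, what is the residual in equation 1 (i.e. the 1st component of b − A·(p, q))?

Iteration 1:
  p = (1 - (3)·0.0000) / (7) = 0.1429
  q = (-11 - (-3)·0.1429) / (7) = -1.5102
Iteration 2:
  p = (1 - (3)·-1.5102) / (7) = 0.7901
  q = (-11 - (-3)·0.7901) / (7) = -1.2328
Iteration 3:
  p = (1 - (3)·-1.2328) / (7) = 0.6712
  q = (-11 - (-3)·0.6712) / (7) = -1.2838
Residual b − A·x = (0.1530, 0.0002)

0.1530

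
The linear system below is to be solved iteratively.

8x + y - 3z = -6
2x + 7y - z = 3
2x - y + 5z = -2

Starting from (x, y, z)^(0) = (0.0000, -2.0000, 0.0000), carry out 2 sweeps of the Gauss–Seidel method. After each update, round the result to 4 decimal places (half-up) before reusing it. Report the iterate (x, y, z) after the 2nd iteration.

(-0.8536, 0.6602, 0.0735)

Iteration 1:
  x = (-6 - (1)·-2.0000 - (-3)·0.0000) / (8) = -0.5000
  y = (3 - (2)·-0.5000 - (-1)·0.0000) / (7) = 0.5714
  z = (-2 - (2)·-0.5000 - (-1)·0.5714) / (5) = -0.0857
Iteration 2:
  x = (-6 - (1)·0.5714 - (-3)·-0.0857) / (8) = -0.8536
  y = (3 - (2)·-0.8536 - (-1)·-0.0857) / (7) = 0.6602
  z = (-2 - (2)·-0.8536 - (-1)·0.6602) / (5) = 0.0735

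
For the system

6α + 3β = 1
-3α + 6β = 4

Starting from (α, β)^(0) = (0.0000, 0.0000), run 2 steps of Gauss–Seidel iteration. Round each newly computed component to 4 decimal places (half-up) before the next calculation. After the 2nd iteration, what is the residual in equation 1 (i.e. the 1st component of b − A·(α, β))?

Iteration 1:
  α = (1 - (3)·0.0000) / (6) = 0.1667
  β = (4 - (-3)·0.1667) / (6) = 0.7500
Iteration 2:
  α = (1 - (3)·0.7500) / (6) = -0.2083
  β = (4 - (-3)·-0.2083) / (6) = 0.5625
Residual b − A·x = (0.5623, 0.0001)

0.5623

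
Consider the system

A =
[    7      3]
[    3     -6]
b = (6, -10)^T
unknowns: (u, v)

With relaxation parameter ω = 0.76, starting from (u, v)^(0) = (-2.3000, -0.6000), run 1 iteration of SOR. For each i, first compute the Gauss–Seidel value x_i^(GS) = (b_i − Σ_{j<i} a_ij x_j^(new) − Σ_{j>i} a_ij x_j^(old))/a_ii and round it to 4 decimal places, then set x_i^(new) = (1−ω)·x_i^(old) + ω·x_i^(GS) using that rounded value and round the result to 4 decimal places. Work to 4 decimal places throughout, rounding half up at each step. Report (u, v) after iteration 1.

(0.2949, 1.2347)

Iteration 1:
  u: GS value = (6 - (3)·-0.6000) / (7) = 1.1143;  u ← (1−ω)·-2.3000 + ω·1.1143 = 0.2949
  v: GS value = (-10 - (3)·0.2949) / (-6) = 1.8141;  v ← (1−ω)·-0.6000 + ω·1.8141 = 1.2347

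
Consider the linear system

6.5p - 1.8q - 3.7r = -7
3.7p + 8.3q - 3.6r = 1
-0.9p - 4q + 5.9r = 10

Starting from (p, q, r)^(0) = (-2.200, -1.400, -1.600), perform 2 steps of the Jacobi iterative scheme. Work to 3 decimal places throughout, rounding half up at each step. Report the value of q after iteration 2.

Iteration 1:
  p = (-7 - (-1.8)·-1.400 - (-3.7)·-1.600) / (6.5) = -2.375
  q = (1 - (3.7)·-2.200 - (-3.6)·-1.600) / (8.3) = 0.407
  r = (10 - (-0.9)·-2.200 - (-4)·-1.400) / (5.9) = 0.410
Iteration 2:
  p = (-7 - (-1.8)·0.407 - (-3.7)·0.410) / (6.5) = -0.731
  q = (1 - (3.7)·-2.375 - (-3.6)·0.410) / (8.3) = 1.357
  r = (10 - (-0.9)·-2.375 - (-4)·0.407) / (5.9) = 1.609

1.357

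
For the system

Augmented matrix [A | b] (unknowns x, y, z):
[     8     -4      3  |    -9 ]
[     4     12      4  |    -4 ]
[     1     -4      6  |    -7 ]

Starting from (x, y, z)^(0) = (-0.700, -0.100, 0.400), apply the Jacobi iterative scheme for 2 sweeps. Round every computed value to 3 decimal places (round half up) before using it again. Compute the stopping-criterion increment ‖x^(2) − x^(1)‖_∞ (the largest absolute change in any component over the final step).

0.714

Iteration 1:
  x = (-9 - (-4)·-0.100 - (3)·0.400) / (8) = -1.325
  y = (-4 - (4)·-0.700 - (4)·0.400) / (12) = -0.233
  z = (-7 - (1)·-0.700 - (-4)·-0.100) / (6) = -1.117
Iteration 2:
  x = (-9 - (-4)·-0.233 - (3)·-1.117) / (8) = -0.823
  y = (-4 - (4)·-1.325 - (4)·-1.117) / (12) = 0.481
  z = (-7 - (1)·-1.325 - (-4)·-0.233) / (6) = -1.101
Change: (0.502, 0.714, 0.016) → max |·| = 0.714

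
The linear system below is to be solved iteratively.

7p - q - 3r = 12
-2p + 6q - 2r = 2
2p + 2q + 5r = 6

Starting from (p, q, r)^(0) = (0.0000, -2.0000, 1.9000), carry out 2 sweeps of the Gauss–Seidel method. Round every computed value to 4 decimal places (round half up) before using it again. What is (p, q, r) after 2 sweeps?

(1.7951, 0.8041, 0.1603)

Iteration 1:
  p = (12 - (-1)·-2.0000 - (-3)·1.9000) / (7) = 2.2429
  q = (2 - (-2)·2.2429 - (-2)·1.9000) / (6) = 1.7143
  r = (6 - (2)·2.2429 - (2)·1.7143) / (5) = -0.3829
Iteration 2:
  p = (12 - (-1)·1.7143 - (-3)·-0.3829) / (7) = 1.7951
  q = (2 - (-2)·1.7951 - (-2)·-0.3829) / (6) = 0.8041
  r = (6 - (2)·1.7951 - (2)·0.8041) / (5) = 0.1603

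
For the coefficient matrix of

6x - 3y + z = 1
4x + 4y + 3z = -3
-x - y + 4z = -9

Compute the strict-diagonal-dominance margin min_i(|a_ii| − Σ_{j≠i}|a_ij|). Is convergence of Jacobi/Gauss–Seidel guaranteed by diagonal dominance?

-3

row 1: |6| − (3+1) = 2
row 2: |4| − (4+3) = -3
row 3: |4| − (1+1) = 2
minimum over rows = -3 → not strictly diagonally dominant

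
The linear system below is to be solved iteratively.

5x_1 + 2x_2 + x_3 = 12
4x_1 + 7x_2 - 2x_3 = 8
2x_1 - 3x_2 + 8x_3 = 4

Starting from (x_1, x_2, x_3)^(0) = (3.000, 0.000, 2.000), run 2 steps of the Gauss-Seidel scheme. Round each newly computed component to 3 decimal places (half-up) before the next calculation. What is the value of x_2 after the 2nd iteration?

-0.013

Iteration 1:
  x_1 = (12 - (2)·0.000 - (1)·2.000) / (5) = 2.000
  x_2 = (8 - (4)·2.000 - (-2)·2.000) / (7) = 0.571
  x_3 = (4 - (2)·2.000 - (-3)·0.571) / (8) = 0.214
Iteration 2:
  x_1 = (12 - (2)·0.571 - (1)·0.214) / (5) = 2.129
  x_2 = (8 - (4)·2.129 - (-2)·0.214) / (7) = -0.013
  x_3 = (4 - (2)·2.129 - (-3)·-0.013) / (8) = -0.037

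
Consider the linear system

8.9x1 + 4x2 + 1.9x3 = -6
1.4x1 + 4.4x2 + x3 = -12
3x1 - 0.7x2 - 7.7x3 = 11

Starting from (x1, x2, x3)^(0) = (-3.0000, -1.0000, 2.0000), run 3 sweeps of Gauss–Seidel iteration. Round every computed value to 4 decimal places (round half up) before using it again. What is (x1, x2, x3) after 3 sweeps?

Iteration 1:
  x1 = (-6 - (4)·-1.0000 - (1.9)·2.0000) / (8.9) = -0.6517
  x2 = (-12 - (1.4)·-0.6517 - (1)·2.0000) / (4.4) = -2.9745
  x3 = (11 - (3)·-0.6517 - (-0.7)·-2.9745) / (-7.7) = -1.4121
Iteration 2:
  x1 = (-6 - (4)·-2.9745 - (1.9)·-1.4121) / (8.9) = 0.9642
  x2 = (-12 - (1.4)·0.9642 - (1)·-1.4121) / (4.4) = -2.7131
  x3 = (11 - (3)·0.9642 - (-0.7)·-2.7131) / (-7.7) = -0.8063
Iteration 3:
  x1 = (-6 - (4)·-2.7131 - (1.9)·-0.8063) / (8.9) = 0.7173
  x2 = (-12 - (1.4)·0.7173 - (1)·-0.8063) / (4.4) = -2.7723
  x3 = (11 - (3)·0.7173 - (-0.7)·-2.7723) / (-7.7) = -0.8971

(0.7173, -2.7723, -0.8971)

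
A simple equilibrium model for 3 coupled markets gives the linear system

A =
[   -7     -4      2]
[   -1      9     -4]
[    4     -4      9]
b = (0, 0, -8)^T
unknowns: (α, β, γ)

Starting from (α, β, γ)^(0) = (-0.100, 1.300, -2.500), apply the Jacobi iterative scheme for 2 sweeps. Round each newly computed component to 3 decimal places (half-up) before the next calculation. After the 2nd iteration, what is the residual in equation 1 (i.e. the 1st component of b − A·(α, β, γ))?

4.311

Iteration 1:
  α = (0 - (-4)·1.300 - (2)·-2.500) / (-7) = -1.457
  β = (0 - (-1)·-0.100 - (-4)·-2.500) / (9) = -1.122
  γ = (-8 - (4)·-0.100 - (-4)·1.300) / (9) = -0.267
Iteration 2:
  α = (0 - (-4)·-1.122 - (2)·-0.267) / (-7) = 0.565
  β = (0 - (-1)·-1.457 - (-4)·-0.267) / (9) = -0.281
  γ = (-8 - (4)·-1.457 - (-4)·-1.122) / (9) = -0.740
Residual b − A·x = (4.311, 0.134, -4.724)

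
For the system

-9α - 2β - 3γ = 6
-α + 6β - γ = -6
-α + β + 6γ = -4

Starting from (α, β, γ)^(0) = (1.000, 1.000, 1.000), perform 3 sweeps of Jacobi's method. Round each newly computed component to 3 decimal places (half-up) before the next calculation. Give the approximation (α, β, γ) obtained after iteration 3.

(-0.121, -1.176, -0.497)

Iteration 1:
  α = (6 - (-2)·1.000 - (-3)·1.000) / (-9) = -1.222
  β = (-6 - (-1)·1.000 - (-1)·1.000) / (6) = -0.667
  γ = (-4 - (-1)·1.000 - (1)·1.000) / (6) = -0.667
Iteration 2:
  α = (6 - (-2)·-0.667 - (-3)·-0.667) / (-9) = -0.296
  β = (-6 - (-1)·-1.222 - (-1)·-0.667) / (6) = -1.315
  γ = (-4 - (-1)·-1.222 - (1)·-0.667) / (6) = -0.759
Iteration 3:
  α = (6 - (-2)·-1.315 - (-3)·-0.759) / (-9) = -0.121
  β = (-6 - (-1)·-0.296 - (-1)·-0.759) / (6) = -1.176
  γ = (-4 - (-1)·-0.296 - (1)·-1.315) / (6) = -0.497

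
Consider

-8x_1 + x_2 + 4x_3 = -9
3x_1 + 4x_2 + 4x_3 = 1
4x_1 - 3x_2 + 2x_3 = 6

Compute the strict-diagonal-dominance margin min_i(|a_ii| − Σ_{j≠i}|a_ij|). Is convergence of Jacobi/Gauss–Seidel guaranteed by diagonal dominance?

row 1: |-8| − (1+4) = 3
row 2: |4| − (3+4) = -3
row 3: |2| − (4+3) = -5
minimum over rows = -5 → not strictly diagonally dominant

-5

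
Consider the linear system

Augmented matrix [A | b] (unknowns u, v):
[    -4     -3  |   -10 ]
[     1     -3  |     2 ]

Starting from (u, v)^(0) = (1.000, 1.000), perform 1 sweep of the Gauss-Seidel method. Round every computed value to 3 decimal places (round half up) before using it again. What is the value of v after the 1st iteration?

-0.083

Iteration 1:
  u = (-10 - (-3)·1.000) / (-4) = 1.750
  v = (2 - (1)·1.750) / (-3) = -0.083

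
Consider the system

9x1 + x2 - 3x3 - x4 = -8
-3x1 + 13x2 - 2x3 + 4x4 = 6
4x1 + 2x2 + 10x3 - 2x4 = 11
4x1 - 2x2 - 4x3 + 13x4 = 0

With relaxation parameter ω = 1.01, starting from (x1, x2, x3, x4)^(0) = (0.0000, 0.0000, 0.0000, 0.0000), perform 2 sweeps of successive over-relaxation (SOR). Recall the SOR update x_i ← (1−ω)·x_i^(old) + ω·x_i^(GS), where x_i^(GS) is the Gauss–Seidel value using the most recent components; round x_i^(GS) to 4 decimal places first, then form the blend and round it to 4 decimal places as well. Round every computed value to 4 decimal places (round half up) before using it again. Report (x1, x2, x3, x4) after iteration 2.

(-0.3536, 0.3657, 1.3194, 0.5691)

Iteration 1:
  x1: GS value = (-8 - (1)·0.0000 - (-3)·0.0000 - (-1)·0.0000) / (9) = -0.8889;  x1 ← (1−ω)·0.0000 + ω·-0.8889 = -0.8978
  x2: GS value = (6 - (-3)·-0.8978 - (-2)·0.0000 - (4)·0.0000) / (13) = 0.2544;  x2 ← (1−ω)·0.0000 + ω·0.2544 = 0.2569
  x3: GS value = (11 - (4)·-0.8978 - (2)·0.2569 - (-2)·0.0000) / (10) = 1.4077;  x3 ← (1−ω)·0.0000 + ω·1.4077 = 1.4218
  x4: GS value = (0 - (4)·-0.8978 - (-2)·0.2569 - (-4)·1.4218) / (13) = 0.7532;  x4 ← (1−ω)·0.0000 + ω·0.7532 = 0.7607
Iteration 2:
  x1: GS value = (-8 - (1)·0.2569 - (-3)·1.4218 - (-1)·0.7607) / (9) = -0.3590;  x1 ← (1−ω)·-0.8978 + ω·-0.3590 = -0.3536
  x2: GS value = (6 - (-3)·-0.3536 - (-2)·1.4218 - (4)·0.7607) / (13) = 0.3646;  x2 ← (1−ω)·0.2569 + ω·0.3646 = 0.3657
  x3: GS value = (11 - (4)·-0.3536 - (2)·0.3657 - (-2)·0.7607) / (10) = 1.3204;  x3 ← (1−ω)·1.4218 + ω·1.3204 = 1.3194
  x4: GS value = (0 - (4)·-0.3536 - (-2)·0.3657 - (-4)·1.3194) / (13) = 0.5710;  x4 ← (1−ω)·0.7607 + ω·0.5710 = 0.5691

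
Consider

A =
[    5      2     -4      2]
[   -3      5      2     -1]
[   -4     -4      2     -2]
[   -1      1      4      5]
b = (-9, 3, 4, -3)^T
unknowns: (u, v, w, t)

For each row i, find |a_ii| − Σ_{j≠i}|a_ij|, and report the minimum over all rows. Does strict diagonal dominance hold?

row 1: |5| − (2+4+2) = -3
row 2: |5| − (3+2+1) = -1
row 3: |2| − (4+4+2) = -8
row 4: |5| − (1+1+4) = -1
minimum over rows = -8 → not strictly diagonally dominant

-8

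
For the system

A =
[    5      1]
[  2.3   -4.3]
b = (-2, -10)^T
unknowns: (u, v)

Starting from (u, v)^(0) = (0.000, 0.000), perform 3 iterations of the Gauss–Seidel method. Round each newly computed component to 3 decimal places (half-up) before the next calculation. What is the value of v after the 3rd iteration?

Iteration 1:
  u = (-2 - (1)·0.000) / (5) = -0.400
  v = (-10 - (2.3)·-0.400) / (-4.3) = 2.112
Iteration 2:
  u = (-2 - (1)·2.112) / (5) = -0.822
  v = (-10 - (2.3)·-0.822) / (-4.3) = 1.886
Iteration 3:
  u = (-2 - (1)·1.886) / (5) = -0.777
  v = (-10 - (2.3)·-0.777) / (-4.3) = 1.910

1.910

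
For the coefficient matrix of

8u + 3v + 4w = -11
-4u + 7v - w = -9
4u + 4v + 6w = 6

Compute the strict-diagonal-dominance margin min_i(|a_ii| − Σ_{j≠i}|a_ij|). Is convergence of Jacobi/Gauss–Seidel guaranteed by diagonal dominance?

row 1: |8| − (3+4) = 1
row 2: |7| − (4+1) = 2
row 3: |6| − (4+4) = -2
minimum over rows = -2 → not strictly diagonally dominant

-2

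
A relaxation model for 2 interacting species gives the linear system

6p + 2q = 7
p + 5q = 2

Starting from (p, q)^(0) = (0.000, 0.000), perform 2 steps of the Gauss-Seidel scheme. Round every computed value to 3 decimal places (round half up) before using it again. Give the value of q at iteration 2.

Iteration 1:
  p = (7 - (2)·0.000) / (6) = 1.167
  q = (2 - (1)·1.167) / (5) = 0.167
Iteration 2:
  p = (7 - (2)·0.167) / (6) = 1.111
  q = (2 - (1)·1.111) / (5) = 0.178

0.178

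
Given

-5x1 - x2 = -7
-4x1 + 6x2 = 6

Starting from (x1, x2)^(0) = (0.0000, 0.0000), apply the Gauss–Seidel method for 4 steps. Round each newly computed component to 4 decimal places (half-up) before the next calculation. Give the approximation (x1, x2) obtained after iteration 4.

(1.0580, 1.7053)

Iteration 1:
  x1 = (-7 - (-1)·0.0000) / (-5) = 1.4000
  x2 = (6 - (-4)·1.4000) / (6) = 1.9333
Iteration 2:
  x1 = (-7 - (-1)·1.9333) / (-5) = 1.0133
  x2 = (6 - (-4)·1.0133) / (6) = 1.6755
Iteration 3:
  x1 = (-7 - (-1)·1.6755) / (-5) = 1.0649
  x2 = (6 - (-4)·1.0649) / (6) = 1.7099
Iteration 4:
  x1 = (-7 - (-1)·1.7099) / (-5) = 1.0580
  x2 = (6 - (-4)·1.0580) / (6) = 1.7053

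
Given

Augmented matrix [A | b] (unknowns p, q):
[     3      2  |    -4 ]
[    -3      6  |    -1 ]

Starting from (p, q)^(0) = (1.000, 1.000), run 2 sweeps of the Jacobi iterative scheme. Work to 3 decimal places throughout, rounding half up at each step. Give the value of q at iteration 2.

-1.167

Iteration 1:
  p = (-4 - (2)·1.000) / (3) = -2.000
  q = (-1 - (-3)·1.000) / (6) = 0.333
Iteration 2:
  p = (-4 - (2)·0.333) / (3) = -1.555
  q = (-1 - (-3)·-2.000) / (6) = -1.167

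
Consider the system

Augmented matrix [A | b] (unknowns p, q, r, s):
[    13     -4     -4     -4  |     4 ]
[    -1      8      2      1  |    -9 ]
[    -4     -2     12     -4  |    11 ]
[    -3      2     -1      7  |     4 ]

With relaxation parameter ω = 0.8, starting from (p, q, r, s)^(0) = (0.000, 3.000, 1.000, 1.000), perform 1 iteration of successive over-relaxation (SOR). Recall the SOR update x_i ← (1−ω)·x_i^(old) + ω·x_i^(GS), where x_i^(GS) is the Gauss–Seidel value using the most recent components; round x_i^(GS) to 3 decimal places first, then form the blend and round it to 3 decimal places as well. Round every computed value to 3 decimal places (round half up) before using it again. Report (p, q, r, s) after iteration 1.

(1.477, -0.452, 1.534, 1.442)

Iteration 1:
  p: GS value = (4 - (-4)·3.000 - (-4)·1.000 - (-4)·1.000) / (13) = 1.846;  p ← (1−ω)·0.000 + ω·1.846 = 1.477
  q: GS value = (-9 - (-1)·1.477 - (2)·1.000 - (1)·1.000) / (8) = -1.315;  q ← (1−ω)·3.000 + ω·-1.315 = -0.452
  r: GS value = (11 - (-4)·1.477 - (-2)·-0.452 - (-4)·1.000) / (12) = 1.667;  r ← (1−ω)·1.000 + ω·1.667 = 1.534
  s: GS value = (4 - (-3)·1.477 - (2)·-0.452 - (-1)·1.534) / (7) = 1.553;  s ← (1−ω)·1.000 + ω·1.553 = 1.442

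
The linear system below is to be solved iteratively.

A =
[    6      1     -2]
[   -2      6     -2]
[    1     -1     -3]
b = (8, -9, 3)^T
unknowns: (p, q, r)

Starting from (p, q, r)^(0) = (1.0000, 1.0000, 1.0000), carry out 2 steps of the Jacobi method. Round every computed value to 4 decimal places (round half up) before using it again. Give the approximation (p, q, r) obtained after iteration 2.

Iteration 1:
  p = (8 - (1)·1.0000 - (-2)·1.0000) / (6) = 1.5000
  q = (-9 - (-2)·1.0000 - (-2)·1.0000) / (6) = -0.8333
  r = (3 - (1)·1.0000 - (-1)·1.0000) / (-3) = -1.0000
Iteration 2:
  p = (8 - (1)·-0.8333 - (-2)·-1.0000) / (6) = 1.1389
  q = (-9 - (-2)·1.5000 - (-2)·-1.0000) / (6) = -1.3333
  r = (3 - (1)·1.5000 - (-1)·-0.8333) / (-3) = -0.2222

(1.1389, -1.3333, -0.2222)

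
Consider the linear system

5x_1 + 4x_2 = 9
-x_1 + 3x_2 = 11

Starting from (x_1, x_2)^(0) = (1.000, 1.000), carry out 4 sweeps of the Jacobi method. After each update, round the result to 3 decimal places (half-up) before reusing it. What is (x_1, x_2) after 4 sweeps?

Iteration 1:
  x_1 = (9 - (4)·1.000) / (5) = 1.000
  x_2 = (11 - (-1)·1.000) / (3) = 4.000
Iteration 2:
  x_1 = (9 - (4)·4.000) / (5) = -1.400
  x_2 = (11 - (-1)·1.000) / (3) = 4.000
Iteration 3:
  x_1 = (9 - (4)·4.000) / (5) = -1.400
  x_2 = (11 - (-1)·-1.400) / (3) = 3.200
Iteration 4:
  x_1 = (9 - (4)·3.200) / (5) = -0.760
  x_2 = (11 - (-1)·-1.400) / (3) = 3.200

(-0.760, 3.200)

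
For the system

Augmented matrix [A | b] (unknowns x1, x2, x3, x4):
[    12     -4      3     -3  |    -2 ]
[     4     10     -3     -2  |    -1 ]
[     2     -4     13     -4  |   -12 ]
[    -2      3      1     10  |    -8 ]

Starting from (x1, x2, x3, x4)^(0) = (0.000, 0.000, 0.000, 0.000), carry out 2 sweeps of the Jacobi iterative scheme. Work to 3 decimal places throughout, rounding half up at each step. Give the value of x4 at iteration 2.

Iteration 1:
  x1 = (-2 - (-4)·0.000 - (3)·0.000 - (-3)·0.000) / (12) = -0.167
  x2 = (-1 - (4)·0.000 - (-3)·0.000 - (-2)·0.000) / (10) = -0.100
  x3 = (-12 - (2)·0.000 - (-4)·0.000 - (-4)·0.000) / (13) = -0.923
  x4 = (-8 - (-2)·0.000 - (3)·0.000 - (1)·0.000) / (10) = -0.800
Iteration 2:
  x1 = (-2 - (-4)·-0.100 - (3)·-0.923 - (-3)·-0.800) / (12) = -0.169
  x2 = (-1 - (4)·-0.167 - (-3)·-0.923 - (-2)·-0.800) / (10) = -0.470
  x3 = (-12 - (2)·-0.167 - (-4)·-0.100 - (-4)·-0.800) / (13) = -1.174
  x4 = (-8 - (-2)·-0.167 - (3)·-0.100 - (1)·-0.923) / (10) = -0.711

-0.711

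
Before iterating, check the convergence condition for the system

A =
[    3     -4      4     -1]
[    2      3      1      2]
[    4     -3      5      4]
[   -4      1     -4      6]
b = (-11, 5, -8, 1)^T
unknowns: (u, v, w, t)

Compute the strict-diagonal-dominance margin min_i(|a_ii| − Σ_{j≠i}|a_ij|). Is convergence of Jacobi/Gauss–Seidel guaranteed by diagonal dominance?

row 1: |3| − (4+4+1) = -6
row 2: |3| − (2+1+2) = -2
row 3: |5| − (4+3+4) = -6
row 4: |6| − (4+1+4) = -3
minimum over rows = -6 → not strictly diagonally dominant

-6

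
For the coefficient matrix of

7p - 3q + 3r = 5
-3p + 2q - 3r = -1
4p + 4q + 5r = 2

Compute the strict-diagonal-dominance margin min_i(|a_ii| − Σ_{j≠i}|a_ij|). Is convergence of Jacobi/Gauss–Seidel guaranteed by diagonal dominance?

row 1: |7| − (3+3) = 1
row 2: |2| − (3+3) = -4
row 3: |5| − (4+4) = -3
minimum over rows = -4 → not strictly diagonally dominant

-4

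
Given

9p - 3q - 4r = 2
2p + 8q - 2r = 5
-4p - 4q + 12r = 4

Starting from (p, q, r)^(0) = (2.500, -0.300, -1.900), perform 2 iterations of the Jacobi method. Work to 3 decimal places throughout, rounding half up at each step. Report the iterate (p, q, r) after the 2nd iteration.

(0.538, 1.072, -0.066)

Iteration 1:
  p = (2 - (-3)·-0.300 - (-4)·-1.900) / (9) = -0.722
  q = (5 - (2)·2.500 - (-2)·-1.900) / (8) = -0.475
  r = (4 - (-4)·2.500 - (-4)·-0.300) / (12) = 1.067
Iteration 2:
  p = (2 - (-3)·-0.475 - (-4)·1.067) / (9) = 0.538
  q = (5 - (2)·-0.722 - (-2)·1.067) / (8) = 1.072
  r = (4 - (-4)·-0.722 - (-4)·-0.475) / (12) = -0.066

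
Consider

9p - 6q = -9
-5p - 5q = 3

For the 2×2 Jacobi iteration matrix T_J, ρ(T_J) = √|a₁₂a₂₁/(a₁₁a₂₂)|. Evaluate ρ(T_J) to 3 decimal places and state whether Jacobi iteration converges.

0.816

a₁₂a₂₁/(a₁₁a₂₂) = (-6)·(-5) / ((9)·(-5)) = -0.666667
ρ = √|-0.666667| = √0.666667 = 0.816
ρ < 1, so Jacobi converges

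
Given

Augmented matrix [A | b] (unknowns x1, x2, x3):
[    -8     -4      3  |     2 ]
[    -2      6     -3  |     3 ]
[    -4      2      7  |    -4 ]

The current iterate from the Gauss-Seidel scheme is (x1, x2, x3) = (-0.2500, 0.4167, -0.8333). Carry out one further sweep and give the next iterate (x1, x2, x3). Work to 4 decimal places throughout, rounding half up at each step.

(-0.7708, -0.1736, -0.9623)

One sweep:
  x1 = (2 - (-4)·0.4167 - (3)·-0.8333) / (-8) = -0.7708
  x2 = (3 - (-2)·-0.7708 - (-3)·-0.8333) / (6) = -0.1736
  x3 = (-4 - (-4)·-0.7708 - (2)·-0.1736) / (7) = -0.9623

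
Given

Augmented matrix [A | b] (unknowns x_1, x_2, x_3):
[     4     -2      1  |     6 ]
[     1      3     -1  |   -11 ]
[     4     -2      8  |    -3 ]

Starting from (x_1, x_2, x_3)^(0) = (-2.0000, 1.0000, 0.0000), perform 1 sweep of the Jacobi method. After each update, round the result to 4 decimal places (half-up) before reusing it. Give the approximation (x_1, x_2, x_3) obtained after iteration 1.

(2.0000, -3.0000, 0.8750)

Iteration 1:
  x_1 = (6 - (-2)·1.0000 - (1)·0.0000) / (4) = 2.0000
  x_2 = (-11 - (1)·-2.0000 - (-1)·0.0000) / (3) = -3.0000
  x_3 = (-3 - (4)·-2.0000 - (-2)·1.0000) / (8) = 0.8750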